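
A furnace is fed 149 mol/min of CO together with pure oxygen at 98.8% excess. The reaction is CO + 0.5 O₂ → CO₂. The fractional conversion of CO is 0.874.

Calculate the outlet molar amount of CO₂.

130 mol/min

Stoichiometric O₂ = 0.5 × 149 = 74.5 mol/min; O₂ fed = 74.5 × 1.988 = 148.1 mol/min.
Fuel reacted = 0.874 × 149 → ξ = 130.2 mol/min.
Outlet (n = n₀ + ν ξ):
  CO: 149 − 1(130.2) = 18.77
  O₂: 148.1 − 0.5(130.2) = 82.99
  CO₂: 0 + 1(130.2) = 130.2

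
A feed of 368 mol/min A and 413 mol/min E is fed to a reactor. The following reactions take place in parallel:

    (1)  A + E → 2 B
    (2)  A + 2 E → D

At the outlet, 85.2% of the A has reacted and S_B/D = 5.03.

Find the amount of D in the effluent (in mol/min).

89.2 mol/min

Conversion of A: A consumed = 0.852 × 368 = 313.5 mol/min = 1ξ₁ + 1ξ₂.
Selectivity: 2ξ₁ / (1ξ₂) = 5.03 → ξ₁ = 2.515 ξ₂.
Substitute: (1·2.515 + 1) ξ₂ = 313.5 → ξ₂ = 89.2 mol/min, ξ₁ = 224.3 mol/min.
Outlet amounts (n = n₀ + Σ ν·ξ):
  A: 368 − 1(224.3) − 1(89.2) = 54.46
  E: 413 − 1(224.3) − 2(89.2) = 10.26
  B: 0 + 2(224.3) = 448.7
  D: 0 + 1(89.2) = 89.2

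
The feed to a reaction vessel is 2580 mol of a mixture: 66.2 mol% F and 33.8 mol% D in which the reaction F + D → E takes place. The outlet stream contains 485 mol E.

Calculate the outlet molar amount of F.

For E: n = n₀ + 1ξ → 485 = 0 + 1ξ, giving ξ = 485 mol.
Outlet amounts (n = n₀ + ν ξ):
  F: 1708 − 1(485) = 1223
  D: 872 − 1(485) = 387
  E: 0 + 1(485) = 485

1220 mol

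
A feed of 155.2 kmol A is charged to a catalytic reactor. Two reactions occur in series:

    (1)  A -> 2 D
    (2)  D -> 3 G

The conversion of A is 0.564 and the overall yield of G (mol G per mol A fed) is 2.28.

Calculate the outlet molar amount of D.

57.1 kmol

Conversion of A: A consumed = 1ξ₁ = 0.564 × 155.2 → ξ₁ = 87.53 kmol.
Yield of G: 3ξ₂ / 155.2 = 2.28 → ξ₂ = 118 kmol.
Outlet amounts (n = n₀ + Σ ν·ξ):
  A: 155.2 − 1(87.53) = 67.67
  D: 0 + 2(87.53) − 1(118) = 57.11
  G: 0 + 3(118) = 353.9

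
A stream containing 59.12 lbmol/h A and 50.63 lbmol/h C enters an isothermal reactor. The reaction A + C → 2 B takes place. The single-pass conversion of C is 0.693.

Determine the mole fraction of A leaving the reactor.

0.219

C reacted = 0.693 × 50.63 = 35.09 lbmol/h; ν_C = −1, so ξ = 35.09/1 = 35.09 lbmol/h.
Outlet amounts (n = n₀ + ν ξ):
  A: 59.12 − 1(35.09) = 24.03
  C: 50.63 − 1(35.09) = 15.54
  B: 0 + 2(35.09) = 70.17
Total out = 109.8 lbmol/h; y_A = 24.03 / 109.8 = 0.219.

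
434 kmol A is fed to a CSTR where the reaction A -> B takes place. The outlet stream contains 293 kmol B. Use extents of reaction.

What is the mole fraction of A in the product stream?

0.325

For B: n = n₀ + 1ξ → 293 = 0 + 1ξ, giving ξ = 293 kmol.
Outlet amounts (n = n₀ + ν ξ):
  A: 434 − 1(293) = 141
  B: 0 + 1(293) = 293
Total out = 434 kmol; y_A = 141 / 434 = 0.3249.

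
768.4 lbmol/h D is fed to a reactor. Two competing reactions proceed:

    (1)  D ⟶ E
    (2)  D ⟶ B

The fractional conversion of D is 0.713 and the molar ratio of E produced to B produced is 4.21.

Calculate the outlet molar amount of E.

443 lbmol/h

Conversion of D: D consumed = 0.713 × 768.4 = 547.9 lbmol/h = 1ξ₁ + 1ξ₂.
Selectivity: 1ξ₁ / (1ξ₂) = 4.21 → ξ₁ = 4.21 ξ₂.
Substitute: (1·4.21 + 1) ξ₂ = 547.9 → ξ₂ = 105.2 lbmol/h, ξ₁ = 442.7 lbmol/h.
Outlet amounts (n = n₀ + Σ ν·ξ):
  D: 768.4 − 1(442.7) − 1(105.2) = 220.5
  E: 0 + 1(442.7) = 442.7
  B: 0 + 1(105.2) = 105.2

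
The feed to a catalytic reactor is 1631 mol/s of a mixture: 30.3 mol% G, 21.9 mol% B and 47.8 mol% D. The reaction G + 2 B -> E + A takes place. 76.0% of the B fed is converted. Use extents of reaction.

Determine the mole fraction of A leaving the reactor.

B reacted = 0.76 × 357.2 = 271.5 mol/s; ν_B = −2, so ξ = 271.5/2 = 135.7 mol/s.
Outlet amounts (n = n₀ + ν ξ):
  G: 494.2 − 1(135.7) = 358.5
  B: 357.2 − 2(135.7) = 85.73
  E: 0 + 1(135.7) = 135.7
  A: 0 + 1(135.7) = 135.7
  D: 779.6 (inert)
Total out = 1495 mol/s; y_A = 135.7 / 1495 = 0.09077.

0.0908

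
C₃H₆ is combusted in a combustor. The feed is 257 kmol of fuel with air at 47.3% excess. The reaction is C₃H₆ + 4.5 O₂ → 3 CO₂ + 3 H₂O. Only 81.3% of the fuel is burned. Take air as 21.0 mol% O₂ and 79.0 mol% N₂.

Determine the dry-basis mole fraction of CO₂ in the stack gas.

Stoichiometric O₂ = 4.5 × 257 = 1156 kmol; O₂ fed = 1156 × 1.473 = 1704 kmol.
N₂ fed = 1704 × 79/21 = 6408 kmol.
Fuel reacted = 0.813 × 257 → ξ = 208.9 kmol.
Outlet (n = n₀ + ν ξ):
  C₃H₆: 257 − 1(208.9) = 48.06
  O₂: 1704 − 4.5(208.9) = 763.3
  N₂: 6408 (inert)
  CO₂: 0 + 3(208.9) = 626.8
  H₂O: 0 + 3(208.9) = 626.8
Dry total = 7847 kmol; y_CO₂ (dry) = 626.8 / 7847 = 0.07988.

0.0799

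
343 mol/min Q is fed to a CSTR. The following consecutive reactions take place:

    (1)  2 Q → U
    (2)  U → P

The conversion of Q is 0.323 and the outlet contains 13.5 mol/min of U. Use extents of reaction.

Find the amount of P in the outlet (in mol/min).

41.9 mol/min

Conversion of Q: Q consumed = 2ξ₁ = 0.323 × 343 → ξ₁ = 55.39 mol/min.
U balance: n_U = 0 + 1ξ₁ − 1ξ₂ = 13.5 → ξ₂ = (1·55.39 − 13.5)/1 = 41.89 mol/min.
Outlet amounts (n = n₀ + Σ ν·ξ):
  Q: 343 − 2(55.39) = 232.2
  U: 0 + 1(55.39) − 1(41.89) = 13.5
  P: 0 + 1(41.89) = 41.89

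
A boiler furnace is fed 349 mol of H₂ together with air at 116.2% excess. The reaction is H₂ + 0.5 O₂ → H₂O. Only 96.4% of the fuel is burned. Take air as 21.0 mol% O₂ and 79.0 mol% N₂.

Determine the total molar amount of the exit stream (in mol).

Stoichiometric O₂ = 0.5 × 349 = 174.5 mol; O₂ fed = 174.5 × 2.162 = 377.3 mol.
N₂ fed = 377.3 × 79/21 = 1419 mol.
Fuel reacted = 0.964 × 349 → ξ = 336.4 mol.
Outlet (n = n₀ + ν ξ):
  H₂: 349 − 1(336.4) = 12.56
  O₂: 377.3 − 0.5(336.4) = 209.1
  N₂: 1419 (inert)
  H₂O: 0 + 1(336.4) = 336.4
Total out = 12.56 + 209.1 + 1419 + 336.4 = 1977 mol.

1980 mol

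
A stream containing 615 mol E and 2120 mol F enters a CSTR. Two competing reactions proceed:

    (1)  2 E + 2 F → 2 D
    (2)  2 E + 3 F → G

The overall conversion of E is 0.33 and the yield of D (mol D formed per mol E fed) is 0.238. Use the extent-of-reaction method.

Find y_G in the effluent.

0.0114

Yield of D: 2ξ₁ / 615 = 0.238 → ξ₁ = 73.19 mol.
Conversion of E: 2ξ₁ + 2ξ₂ = 0.33 × 615 = 203 → ξ₂ = 28.29 mol.
Outlet amounts (n = n₀ + Σ ν·ξ):
  E: 615 − 2(73.19) − 2(28.29) = 412
  F: 2120 − 2(73.19) − 3(28.29) = 1889
  D: 0 + 2(73.19) = 146.4
  G: 0 + 1(28.29) = 28.29
Total out = 2475 mol; y_G = 28.29 / 2475 = 0.01143.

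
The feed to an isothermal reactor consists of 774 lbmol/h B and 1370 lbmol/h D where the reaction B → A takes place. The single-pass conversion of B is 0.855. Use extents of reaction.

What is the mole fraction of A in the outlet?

B reacted = 0.855 × 774 = 661.8 lbmol/h; ν_B = −1, so ξ = 661.8/1 = 661.8 lbmol/h.
Outlet amounts (n = n₀ + ν ξ):
  B: 774 − 1(661.8) = 112.2
  A: 0 + 1(661.8) = 661.8
  D: 1370 (inert)
Total out = 2144 lbmol/h; y_A = 661.8 / 2144 = 0.3087.

0.309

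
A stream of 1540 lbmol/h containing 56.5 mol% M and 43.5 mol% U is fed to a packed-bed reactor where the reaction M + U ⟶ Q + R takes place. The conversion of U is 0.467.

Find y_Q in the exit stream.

0.203

U reacted = 0.467 × 669.9 = 312.8 lbmol/h; ν_U = −1, so ξ = 312.8/1 = 312.8 lbmol/h.
Outlet amounts (n = n₀ + ν ξ):
  M: 870.1 − 1(312.8) = 557.3
  U: 669.9 − 1(312.8) = 357.1
  Q: 0 + 1(312.8) = 312.8
  R: 0 + 1(312.8) = 312.8
Total out = 1540 lbmol/h; y_Q = 312.8 / 1540 = 0.2031.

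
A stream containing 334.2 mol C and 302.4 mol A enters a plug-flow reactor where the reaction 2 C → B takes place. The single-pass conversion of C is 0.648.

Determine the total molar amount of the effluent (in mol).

C reacted = 0.648 × 334.2 = 216.6 mol; ν_C = −2, so ξ = 216.6/2 = 108.3 mol.
Outlet amounts (n = n₀ + ν ξ):
  C: 334.2 − 2(108.3) = 117.6
  B: 0 + 1(108.3) = 108.3
  A: 302.4 (inert)
Total out = 117.6 + 108.3 + 302.4 = 528.3 mol.

528 mol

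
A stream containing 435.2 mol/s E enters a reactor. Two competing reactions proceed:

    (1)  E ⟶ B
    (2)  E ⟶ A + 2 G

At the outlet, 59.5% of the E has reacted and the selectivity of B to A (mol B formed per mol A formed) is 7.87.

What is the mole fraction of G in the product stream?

Conversion of E: E consumed = 0.595 × 435.2 = 258.9 mol/s = 1ξ₁ + 1ξ₂.
Selectivity: 1ξ₁ / (1ξ₂) = 7.87 → ξ₁ = 7.87 ξ₂.
Substitute: (1·7.87 + 1) ξ₂ = 258.9 → ξ₂ = 29.19 mol/s, ξ₁ = 229.8 mol/s.
Outlet amounts (n = n₀ + Σ ν·ξ):
  E: 435.2 − 1(229.8) − 1(29.19) = 176.3
  B: 0 + 1(229.8) = 229.8
  A: 0 + 1(29.19) = 29.19
  G: 0 + 2(29.19) = 58.39
Total out = 493.6 mol/s; y_G = 58.39 / 493.6 = 0.1183.

0.118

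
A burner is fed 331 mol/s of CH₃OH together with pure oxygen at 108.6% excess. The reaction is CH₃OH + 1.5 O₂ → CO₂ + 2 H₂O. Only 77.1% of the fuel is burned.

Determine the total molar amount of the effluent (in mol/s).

1490 mol/s

Stoichiometric O₂ = 1.5 × 331 = 496.5 mol/s; O₂ fed = 496.5 × 2.086 = 1036 mol/s.
Fuel reacted = 0.771 × 331 → ξ = 255.2 mol/s.
Outlet (n = n₀ + ν ξ):
  CH₃OH: 331 − 1(255.2) = 75.8
  O₂: 1036 − 1.5(255.2) = 652.9
  CO₂: 0 + 1(255.2) = 255.2
  H₂O: 0 + 2(255.2) = 510.4
Total out = 75.8 + 652.9 + 255.2 + 510.4 = 1494 mol/s.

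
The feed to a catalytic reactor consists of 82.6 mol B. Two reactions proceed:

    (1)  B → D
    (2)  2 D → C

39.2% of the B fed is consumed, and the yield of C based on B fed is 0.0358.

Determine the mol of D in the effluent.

Conversion of B: B consumed = 1ξ₁ = 0.392 × 82.6 → ξ₁ = 32.38 mol.
Yield of C: 1ξ₂ / 82.6 = 0.0358 → ξ₂ = 2.957 mol.
Outlet amounts (n = n₀ + Σ ν·ξ):
  B: 82.6 − 1(32.38) = 50.22
  D: 0 + 1(32.38) − 2(2.957) = 26.47
  C: 0 + 1(2.957) = 2.957

26.5 mol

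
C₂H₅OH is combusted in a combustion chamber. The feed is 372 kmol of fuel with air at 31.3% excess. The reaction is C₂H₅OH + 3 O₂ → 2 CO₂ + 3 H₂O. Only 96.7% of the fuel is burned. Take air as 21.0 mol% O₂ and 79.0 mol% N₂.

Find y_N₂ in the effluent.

Stoichiometric O₂ = 3 × 372 = 1116 kmol; O₂ fed = 1116 × 1.313 = 1465 kmol.
N₂ fed = 1465 × 79/21 = 5512 kmol.
Fuel reacted = 0.967 × 372 → ξ = 359.7 kmol.
Outlet (n = n₀ + ν ξ):
  C₂H₅OH: 372 − 1(359.7) = 12.28
  O₂: 1465 − 3(359.7) = 386.1
  N₂: 5512 (inert)
  CO₂: 0 + 2(359.7) = 719.4
  H₂O: 0 + 3(359.7) = 1079
Total out = 7709 kmol; y_N₂ = 5512 / 7709 = 0.715.

0.715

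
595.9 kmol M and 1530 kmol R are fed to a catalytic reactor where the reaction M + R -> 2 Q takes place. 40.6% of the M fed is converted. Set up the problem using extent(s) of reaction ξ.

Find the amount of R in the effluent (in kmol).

1290 kmol

M reacted = 0.406 × 595.9 = 241.9 kmol; ν_M = −1, so ξ = 241.9/1 = 241.9 kmol.
Outlet amounts (n = n₀ + ν ξ):
  M: 595.9 − 1(241.9) = 354
  R: 1530 − 1(241.9) = 1288
  Q: 0 + 2(241.9) = 483.9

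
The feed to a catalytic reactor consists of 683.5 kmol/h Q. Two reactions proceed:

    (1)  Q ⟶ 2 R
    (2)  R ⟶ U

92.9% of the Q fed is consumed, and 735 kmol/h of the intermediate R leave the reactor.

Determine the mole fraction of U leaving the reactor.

0.406

Conversion of Q: Q consumed = 1ξ₁ = 0.929 × 683.5 → ξ₁ = 635 kmol/h.
R balance: n_R = 0 + 2ξ₁ − 1ξ₂ = 735 → ξ₂ = (2·635 − 735)/1 = 534.9 kmol/h.
Outlet amounts (n = n₀ + Σ ν·ξ):
  Q: 683.5 − 1(635) = 48.53
  R: 0 + 2(635) − 1(534.9) = 735
  U: 0 + 1(534.9) = 534.9
Total out = 1318 kmol/h; y_U = 534.9 / 1318 = 0.4057.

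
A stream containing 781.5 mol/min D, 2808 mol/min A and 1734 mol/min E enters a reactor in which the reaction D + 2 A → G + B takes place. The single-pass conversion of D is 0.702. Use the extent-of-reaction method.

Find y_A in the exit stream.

D reacted = 0.702 × 781.5 = 548.6 mol/min; ν_D = −1, so ξ = 548.6/1 = 548.6 mol/min.
Outlet amounts (n = n₀ + ν ξ):
  D: 781.5 − 1(548.6) = 232.9
  A: 2808 − 2(548.6) = 1711
  G: 0 + 1(548.6) = 548.6
  B: 0 + 1(548.6) = 548.6
  E: 1734 (inert)
Total out = 4775 mol/min; y_A = 1711 / 4775 = 0.3583.

0.358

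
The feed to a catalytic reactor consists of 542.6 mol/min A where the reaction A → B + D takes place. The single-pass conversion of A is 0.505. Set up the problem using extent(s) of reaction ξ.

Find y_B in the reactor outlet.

A reacted = 0.505 × 542.6 = 274 mol/min; ν_A = −1, so ξ = 274/1 = 274 mol/min.
Outlet amounts (n = n₀ + ν ξ):
  A: 542.6 − 1(274) = 268.6
  B: 0 + 1(274) = 274
  D: 0 + 1(274) = 274
Total out = 816.6 mol/min; y_B = 274 / 816.6 = 0.3355.

0.336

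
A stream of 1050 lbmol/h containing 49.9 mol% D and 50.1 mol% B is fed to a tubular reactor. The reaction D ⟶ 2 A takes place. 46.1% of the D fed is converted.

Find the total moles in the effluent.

1290 lbmol/h

D reacted = 0.461 × 524 = 241.5 lbmol/h; ν_D = −1, so ξ = 241.5/1 = 241.5 lbmol/h.
Outlet amounts (n = n₀ + ν ξ):
  D: 524 − 1(241.5) = 282.4
  A: 0 + 2(241.5) = 483.1
  B: 526 (inert)
Total out = 282.4 + 483.1 + 526 = 1292 lbmol/h.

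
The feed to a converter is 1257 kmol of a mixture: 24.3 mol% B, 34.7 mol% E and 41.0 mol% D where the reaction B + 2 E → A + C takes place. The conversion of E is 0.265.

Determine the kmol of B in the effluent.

248 kmol

E reacted = 0.265 × 436.2 = 115.6 kmol; ν_E = −2, so ξ = 115.6/2 = 57.79 kmol.
Outlet amounts (n = n₀ + ν ξ):
  B: 305.5 − 1(57.79) = 247.7
  E: 436.2 − 2(57.79) = 320.6
  A: 0 + 1(57.79) = 57.79
  C: 0 + 1(57.79) = 57.79
  D: 515.4 (inert)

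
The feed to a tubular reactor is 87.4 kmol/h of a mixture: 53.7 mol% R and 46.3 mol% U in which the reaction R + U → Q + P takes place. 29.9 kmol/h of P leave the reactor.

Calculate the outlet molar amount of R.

For P: n = n₀ + 1ξ → 29.9 = 0 + 1ξ, giving ξ = 29.9 kmol/h.
Outlet amounts (n = n₀ + ν ξ):
  R: 46.93 − 1(29.9) = 17.03
  U: 40.47 − 1(29.9) = 10.57
  Q: 0 + 1(29.9) = 29.9
  P: 0 + 1(29.9) = 29.9

17 kmol/h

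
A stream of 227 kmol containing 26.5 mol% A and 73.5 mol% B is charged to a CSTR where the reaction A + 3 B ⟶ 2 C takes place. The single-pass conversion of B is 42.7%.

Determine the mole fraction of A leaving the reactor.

0.203

B reacted = 0.427 × 166.8 = 71.24 kmol; ν_B = −3, so ξ = 71.24/3 = 23.75 kmol.
Outlet amounts (n = n₀ + ν ξ):
  A: 60.16 − 1(23.75) = 36.41
  B: 166.8 − 3(23.75) = 95.6
  C: 0 + 2(23.75) = 47.5
Total out = 179.5 kmol; y_A = 36.41 / 179.5 = 0.2028.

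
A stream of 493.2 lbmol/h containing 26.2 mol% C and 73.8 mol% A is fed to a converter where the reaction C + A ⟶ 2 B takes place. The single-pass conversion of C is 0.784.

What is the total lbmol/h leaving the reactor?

493 lbmol/h

C reacted = 0.784 × 129.2 = 101.3 lbmol/h; ν_C = −1, so ξ = 101.3/1 = 101.3 lbmol/h.
Outlet amounts (n = n₀ + ν ξ):
  C: 129.2 − 1(101.3) = 27.91
  A: 364 − 1(101.3) = 262.7
  B: 0 + 2(101.3) = 202.6
Total out = 27.91 + 262.7 + 202.6 = 493.2 lbmol/h.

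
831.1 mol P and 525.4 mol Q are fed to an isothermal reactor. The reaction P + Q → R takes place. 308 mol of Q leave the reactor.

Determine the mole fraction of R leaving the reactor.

For Q: n = n₀ − 1ξ → 308 = 525.4 − 1ξ, giving ξ = 217.4 mol.
Outlet amounts (n = n₀ + ν ξ):
  P: 831.1 − 1(217.4) = 613.7
  Q: 525.4 − 1(217.4) = 308
  R: 0 + 1(217.4) = 217.4
Total out = 1139 mol; y_R = 217.4 / 1139 = 0.1909.

0.191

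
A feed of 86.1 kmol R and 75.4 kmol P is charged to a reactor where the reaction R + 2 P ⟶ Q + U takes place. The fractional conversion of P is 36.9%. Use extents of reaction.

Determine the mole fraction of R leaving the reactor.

0.489

P reacted = 0.369 × 75.4 = 27.82 kmol; ν_P = −2, so ξ = 27.82/2 = 13.91 kmol.
Outlet amounts (n = n₀ + ν ξ):
  R: 86.1 − 1(13.91) = 72.19
  P: 75.4 − 2(13.91) = 47.58
  Q: 0 + 1(13.91) = 13.91
  U: 0 + 1(13.91) = 13.91
Total out = 147.6 kmol; y_R = 72.19 / 147.6 = 0.4891.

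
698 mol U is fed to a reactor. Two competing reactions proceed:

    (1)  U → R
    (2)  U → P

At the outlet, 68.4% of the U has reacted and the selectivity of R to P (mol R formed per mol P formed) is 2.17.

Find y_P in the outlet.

Conversion of U: U consumed = 0.684 × 698 = 477.4 mol = 1ξ₁ + 1ξ₂.
Selectivity: 1ξ₁ / (1ξ₂) = 2.17 → ξ₁ = 2.17 ξ₂.
Substitute: (1·2.17 + 1) ξ₂ = 477.4 → ξ₂ = 150.6 mol, ξ₁ = 326.8 mol.
Outlet amounts (n = n₀ + Σ ν·ξ):
  U: 698 − 1(326.8) − 1(150.6) = 220.6
  R: 0 + 1(326.8) = 326.8
  P: 0 + 1(150.6) = 150.6
Total out = 698 mol; y_P = 150.6 / 698 = 0.2158.

0.216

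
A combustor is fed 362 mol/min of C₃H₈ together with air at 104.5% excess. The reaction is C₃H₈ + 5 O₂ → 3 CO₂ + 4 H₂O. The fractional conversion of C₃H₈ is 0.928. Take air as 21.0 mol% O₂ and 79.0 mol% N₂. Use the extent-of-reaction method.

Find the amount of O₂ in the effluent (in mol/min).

Stoichiometric O₂ = 5 × 362 = 1810 mol/min; O₂ fed = 1810 × 2.045 = 3701 mol/min.
N₂ fed = 3701 × 79/21 = 13920 mol/min.
Fuel reacted = 0.928 × 362 → ξ = 335.9 mol/min.
Outlet (n = n₀ + ν ξ):
  C₃H₈: 362 − 1(335.9) = 26.06
  O₂: 3701 − 5(335.9) = 2022
  N₂: 13920 (inert)
  CO₂: 0 + 3(335.9) = 1008
  H₂O: 0 + 4(335.9) = 1344

2020 mol/min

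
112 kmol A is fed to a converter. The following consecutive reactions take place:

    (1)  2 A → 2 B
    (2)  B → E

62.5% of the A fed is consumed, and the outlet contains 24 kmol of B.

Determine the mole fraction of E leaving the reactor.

Conversion of A: A consumed = 2ξ₁ = 0.625 × 112 → ξ₁ = 35 kmol.
B balance: n_B = 0 + 2ξ₁ − 1ξ₂ = 24 → ξ₂ = (2·35 − 24)/1 = 46 kmol.
Outlet amounts (n = n₀ + Σ ν·ξ):
  A: 112 − 2(35) = 42
  B: 0 + 2(35) − 1(46) = 24
  E: 0 + 1(46) = 46
Total out = 112 kmol; y_E = 46 / 112 = 0.4107.

0.411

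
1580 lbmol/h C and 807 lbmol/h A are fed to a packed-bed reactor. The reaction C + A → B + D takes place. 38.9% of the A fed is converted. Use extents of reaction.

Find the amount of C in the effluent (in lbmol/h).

A reacted = 0.389 × 807 = 313.9 lbmol/h; ν_A = −1, so ξ = 313.9/1 = 313.9 lbmol/h.
Outlet amounts (n = n₀ + ν ξ):
  C: 1580 − 1(313.9) = 1266
  A: 807 − 1(313.9) = 493.1
  B: 0 + 1(313.9) = 313.9
  D: 0 + 1(313.9) = 313.9

1270 lbmol/h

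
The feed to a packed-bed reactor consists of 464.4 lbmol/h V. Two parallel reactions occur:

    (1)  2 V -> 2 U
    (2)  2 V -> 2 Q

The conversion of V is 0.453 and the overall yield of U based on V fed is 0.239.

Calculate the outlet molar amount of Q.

Yield of U: 2ξ₁ / 464.4 = 0.239 → ξ₁ = 55.5 lbmol/h.
Conversion of V: 2ξ₁ + 2ξ₂ = 0.453 × 464.4 = 210.4 → ξ₂ = 49.69 lbmol/h.
Outlet amounts (n = n₀ + Σ ν·ξ):
  V: 464.4 − 2(55.5) − 2(49.69) = 254
  U: 0 + 2(55.5) = 111
  Q: 0 + 2(49.69) = 99.38

99.4 lbmol/h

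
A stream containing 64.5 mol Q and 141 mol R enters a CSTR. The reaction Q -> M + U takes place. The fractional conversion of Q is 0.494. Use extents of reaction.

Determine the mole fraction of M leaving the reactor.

Q reacted = 0.494 × 64.5 = 31.86 mol; ν_Q = −1, so ξ = 31.86/1 = 31.86 mol.
Outlet amounts (n = n₀ + ν ξ):
  Q: 64.5 − 1(31.86) = 32.64
  M: 0 + 1(31.86) = 31.86
  U: 0 + 1(31.86) = 31.86
  R: 141 (inert)
Total out = 237.4 mol; y_M = 31.86 / 237.4 = 0.1342.

0.134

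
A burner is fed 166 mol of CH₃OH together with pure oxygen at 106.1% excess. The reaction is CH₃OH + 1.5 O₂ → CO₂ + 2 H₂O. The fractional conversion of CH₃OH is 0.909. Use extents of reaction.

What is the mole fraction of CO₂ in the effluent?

0.2

Stoichiometric O₂ = 1.5 × 166 = 249 mol; O₂ fed = 249 × 2.061 = 513.2 mol.
Fuel reacted = 0.909 × 166 → ξ = 150.9 mol.
Outlet (n = n₀ + ν ξ):
  CH₃OH: 166 − 1(150.9) = 15.11
  O₂: 513.2 − 1.5(150.9) = 286.8
  CO₂: 0 + 1(150.9) = 150.9
  H₂O: 0 + 2(150.9) = 301.8
Total out = 754.6 mol; y_CO₂ = 150.9 / 754.6 = 0.2.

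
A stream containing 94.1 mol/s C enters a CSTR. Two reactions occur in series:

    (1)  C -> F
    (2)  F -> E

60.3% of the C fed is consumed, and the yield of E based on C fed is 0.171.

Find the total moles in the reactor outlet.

94.1 mol/s

Conversion of C: C consumed = 1ξ₁ = 0.603 × 94.1 → ξ₁ = 56.74 mol/s.
Yield of E: 1ξ₂ / 94.1 = 0.171 → ξ₂ = 16.09 mol/s.
Outlet amounts (n = n₀ + Σ ν·ξ):
  C: 94.1 − 1(56.74) = 37.36
  F: 0 + 1(56.74) − 1(16.09) = 40.65
  E: 0 + 1(16.09) = 16.09
Total out = 37.36 + 40.65 + 16.09 = 94.1 mol/s.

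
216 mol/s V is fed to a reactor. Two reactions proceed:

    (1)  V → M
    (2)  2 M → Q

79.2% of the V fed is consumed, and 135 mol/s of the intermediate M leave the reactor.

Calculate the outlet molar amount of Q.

18 mol/s

Conversion of V: V consumed = 1ξ₁ = 0.792 × 216 → ξ₁ = 171.1 mol/s.
M balance: n_M = 0 + 1ξ₁ − 2ξ₂ = 135 → ξ₂ = (1·171.1 − 135)/2 = 18.04 mol/s.
Outlet amounts (n = n₀ + Σ ν·ξ):
  V: 216 − 1(171.1) = 44.93
  M: 0 + 1(171.1) − 2(18.04) = 135
  Q: 0 + 1(18.04) = 18.04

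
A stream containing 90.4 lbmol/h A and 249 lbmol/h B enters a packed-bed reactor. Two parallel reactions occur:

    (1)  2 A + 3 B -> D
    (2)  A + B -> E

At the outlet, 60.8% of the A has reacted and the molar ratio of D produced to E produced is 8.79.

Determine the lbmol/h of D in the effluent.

Conversion of A: A consumed = 0.608 × 90.4 = 54.96 lbmol/h = 2ξ₁ + 1ξ₂.
Selectivity: 1ξ₁ / (1ξ₂) = 8.79 → ξ₁ = 8.79 ξ₂.
Substitute: (2·8.79 + 1) ξ₂ = 54.96 → ξ₂ = 2.958 lbmol/h, ξ₁ = 26 lbmol/h.
Outlet amounts (n = n₀ + Σ ν·ξ):
  A: 90.4 − 2(26) − 1(2.958) = 35.44
  B: 249 − 3(26) − 1(2.958) = 168
  D: 0 + 1(26) = 26
  E: 0 + 1(2.958) = 2.958

26 lbmol/h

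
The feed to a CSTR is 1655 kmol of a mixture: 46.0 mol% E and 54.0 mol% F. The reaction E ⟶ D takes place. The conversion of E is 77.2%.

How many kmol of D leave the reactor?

588 kmol

E reacted = 0.772 × 761.3 = 587.7 kmol; ν_E = −1, so ξ = 587.7/1 = 587.7 kmol.
Outlet amounts (n = n₀ + ν ξ):
  E: 761.3 − 1(587.7) = 173.6
  D: 0 + 1(587.7) = 587.7
  F: 893.7 (inert)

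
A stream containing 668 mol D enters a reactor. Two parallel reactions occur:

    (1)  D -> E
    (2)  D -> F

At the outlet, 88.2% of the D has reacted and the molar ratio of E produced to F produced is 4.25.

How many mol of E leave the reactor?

Conversion of D: D consumed = 0.882 × 668 = 589.2 mol = 1ξ₁ + 1ξ₂.
Selectivity: 1ξ₁ / (1ξ₂) = 4.25 → ξ₁ = 4.25 ξ₂.
Substitute: (1·4.25 + 1) ξ₂ = 589.2 → ξ₂ = 112.2 mol, ξ₁ = 477 mol.
Outlet amounts (n = n₀ + Σ ν·ξ):
  D: 668 − 1(477) − 1(112.2) = 78.82
  E: 0 + 1(477) = 477
  F: 0 + 1(112.2) = 112.2

477 mol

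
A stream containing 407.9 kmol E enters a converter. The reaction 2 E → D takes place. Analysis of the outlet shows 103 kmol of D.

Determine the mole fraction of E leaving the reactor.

For D: n = n₀ + 1ξ → 103 = 0 + 1ξ, giving ξ = 103 kmol.
Outlet amounts (n = n₀ + ν ξ):
  E: 407.9 − 2(103) = 201.9
  D: 0 + 1(103) = 103
Total out = 304.9 kmol; y_E = 201.9 / 304.9 = 0.6622.

0.662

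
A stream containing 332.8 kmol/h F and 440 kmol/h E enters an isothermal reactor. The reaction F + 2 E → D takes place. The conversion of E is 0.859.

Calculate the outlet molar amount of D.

E reacted = 0.859 × 440 = 378 kmol/h; ν_E = −2, so ξ = 378/2 = 189 kmol/h.
Outlet amounts (n = n₀ + ν ξ):
  F: 332.8 − 1(189) = 143.8
  E: 440 − 2(189) = 62.04
  D: 0 + 1(189) = 189

189 kmol/h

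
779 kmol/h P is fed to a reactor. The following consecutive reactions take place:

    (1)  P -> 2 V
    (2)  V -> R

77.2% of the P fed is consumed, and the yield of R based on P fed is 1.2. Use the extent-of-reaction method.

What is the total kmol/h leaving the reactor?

Conversion of P: P consumed = 1ξ₁ = 0.772 × 779 → ξ₁ = 601.4 kmol/h.
Yield of R: 1ξ₂ / 779 = 1.2 → ξ₂ = 934.8 kmol/h.
Outlet amounts (n = n₀ + Σ ν·ξ):
  P: 779 − 1(601.4) = 177.6
  V: 0 + 2(601.4) − 1(934.8) = 268
  R: 0 + 1(934.8) = 934.8
Total out = 177.6 + 268 + 934.8 = 1380 kmol/h.

1380 kmol/h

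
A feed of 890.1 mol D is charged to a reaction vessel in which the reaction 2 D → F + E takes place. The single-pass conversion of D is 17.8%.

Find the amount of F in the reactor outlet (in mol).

D reacted = 0.178 × 890.1 = 158.4 mol; ν_D = −2, so ξ = 158.4/2 = 79.22 mol.
Outlet amounts (n = n₀ + ν ξ):
  D: 890.1 − 2(79.22) = 731.7
  F: 0 + 1(79.22) = 79.22
  E: 0 + 1(79.22) = 79.22

79.2 mol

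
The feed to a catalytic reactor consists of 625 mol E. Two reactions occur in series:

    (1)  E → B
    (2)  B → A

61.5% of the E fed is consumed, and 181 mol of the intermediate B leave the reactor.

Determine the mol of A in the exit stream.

203 mol

Conversion of E: E consumed = 1ξ₁ = 0.615 × 625 → ξ₁ = 384.4 mol.
B balance: n_B = 0 + 1ξ₁ − 1ξ₂ = 181 → ξ₂ = (1·384.4 − 181)/1 = 203.4 mol.
Outlet amounts (n = n₀ + Σ ν·ξ):
  E: 625 − 1(384.4) = 240.6
  B: 0 + 1(384.4) − 1(203.4) = 181
  A: 0 + 1(203.4) = 203.4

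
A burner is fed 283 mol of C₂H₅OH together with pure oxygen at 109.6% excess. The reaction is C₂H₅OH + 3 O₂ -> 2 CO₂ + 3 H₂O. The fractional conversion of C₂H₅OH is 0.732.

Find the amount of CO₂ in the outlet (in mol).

Stoichiometric O₂ = 3 × 283 = 849 mol; O₂ fed = 849 × 2.096 = 1780 mol.
Fuel reacted = 0.732 × 283 → ξ = 207.2 mol.
Outlet (n = n₀ + ν ξ):
  C₂H₅OH: 283 − 1(207.2) = 75.84
  O₂: 1780 − 3(207.2) = 1158
  CO₂: 0 + 2(207.2) = 414.3
  H₂O: 0 + 3(207.2) = 621.5

414 mol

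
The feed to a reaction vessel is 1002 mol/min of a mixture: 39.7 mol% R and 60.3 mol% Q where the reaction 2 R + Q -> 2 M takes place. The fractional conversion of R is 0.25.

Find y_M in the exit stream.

0.104

R reacted = 0.25 × 397.8 = 99.45 mol/min; ν_R = −2, so ξ = 99.45/2 = 49.72 mol/min.
Outlet amounts (n = n₀ + ν ξ):
  R: 397.8 − 2(49.72) = 298.3
  Q: 604.2 − 1(49.72) = 554.5
  M: 0 + 2(49.72) = 99.45
Total out = 952.3 mol/min; y_M = 99.45 / 952.3 = 0.1044.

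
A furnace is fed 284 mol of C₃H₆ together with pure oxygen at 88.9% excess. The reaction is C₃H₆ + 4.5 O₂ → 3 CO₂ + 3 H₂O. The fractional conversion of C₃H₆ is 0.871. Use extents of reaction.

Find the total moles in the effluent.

2820 mol

Stoichiometric O₂ = 4.5 × 284 = 1278 mol; O₂ fed = 1278 × 1.889 = 2414 mol.
Fuel reacted = 0.871 × 284 → ξ = 247.4 mol.
Outlet (n = n₀ + ν ξ):
  C₃H₆: 284 − 1(247.4) = 36.64
  O₂: 2414 − 4.5(247.4) = 1301
  CO₂: 0 + 3(247.4) = 742.1
  H₂O: 0 + 3(247.4) = 742.1
Total out = 36.64 + 1301 + 742.1 + 742.1 = 2822 mol.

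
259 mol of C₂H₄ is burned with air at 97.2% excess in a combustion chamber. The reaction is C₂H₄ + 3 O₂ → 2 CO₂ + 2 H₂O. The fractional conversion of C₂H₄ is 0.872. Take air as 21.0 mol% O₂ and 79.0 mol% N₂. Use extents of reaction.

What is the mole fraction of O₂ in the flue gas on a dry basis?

Stoichiometric O₂ = 3 × 259 = 777 mol; O₂ fed = 777 × 1.972 = 1532 mol.
N₂ fed = 1532 × 79/21 = 5764 mol.
Fuel reacted = 0.872 × 259 → ξ = 225.8 mol.
Outlet (n = n₀ + ν ξ):
  C₂H₄: 259 − 1(225.8) = 33.15
  O₂: 1532 − 3(225.8) = 854.7
  N₂: 5764 (inert)
  CO₂: 0 + 2(225.8) = 451.7
  H₂O: 0 + 2(225.8) = 451.7
Dry total = 7104 mol; y_O₂ (dry) = 854.7 / 7104 = 0.1203.

0.12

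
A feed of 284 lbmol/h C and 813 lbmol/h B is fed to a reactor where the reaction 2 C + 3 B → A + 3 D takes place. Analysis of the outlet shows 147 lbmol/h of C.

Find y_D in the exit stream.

For C: n = n₀ − 2ξ → 147 = 284 − 2ξ, giving ξ = 68.5 lbmol/h.
Outlet amounts (n = n₀ + ν ξ):
  C: 284 − 2(68.5) = 147
  B: 813 − 3(68.5) = 607.5
  A: 0 + 1(68.5) = 68.5
  D: 0 + 3(68.5) = 205.5
Total out = 1028 lbmol/h; y_D = 205.5 / 1028 = 0.1998.

0.2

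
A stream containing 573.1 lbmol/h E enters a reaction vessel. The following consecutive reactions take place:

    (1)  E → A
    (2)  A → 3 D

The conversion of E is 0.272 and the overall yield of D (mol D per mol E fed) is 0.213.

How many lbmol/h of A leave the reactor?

115 lbmol/h

Conversion of E: E consumed = 1ξ₁ = 0.272 × 573.1 → ξ₁ = 155.9 lbmol/h.
Yield of D: 3ξ₂ / 573.1 = 0.213 → ξ₂ = 40.69 lbmol/h.
Outlet amounts (n = n₀ + Σ ν·ξ):
  E: 573.1 − 1(155.9) = 417.2
  A: 0 + 1(155.9) − 1(40.69) = 115.2
  D: 0 + 3(40.69) = 122.1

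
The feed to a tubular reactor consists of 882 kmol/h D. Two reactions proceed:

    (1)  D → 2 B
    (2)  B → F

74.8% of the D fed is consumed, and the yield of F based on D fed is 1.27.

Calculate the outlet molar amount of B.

199 kmol/h

Conversion of D: D consumed = 1ξ₁ = 0.748 × 882 → ξ₁ = 659.7 kmol/h.
Yield of F: 1ξ₂ / 882 = 1.27 → ξ₂ = 1120 kmol/h.
Outlet amounts (n = n₀ + Σ ν·ξ):
  D: 882 − 1(659.7) = 222.3
  B: 0 + 2(659.7) − 1(1120) = 199.3
  F: 0 + 1(1120) = 1120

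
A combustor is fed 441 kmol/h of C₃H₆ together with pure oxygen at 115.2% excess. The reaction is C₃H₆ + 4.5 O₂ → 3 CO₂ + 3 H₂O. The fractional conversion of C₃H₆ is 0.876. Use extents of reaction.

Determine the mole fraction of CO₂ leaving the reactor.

0.236

Stoichiometric O₂ = 4.5 × 441 = 1984 kmol/h; O₂ fed = 1984 × 2.152 = 4271 kmol/h.
Fuel reacted = 0.876 × 441 → ξ = 386.3 kmol/h.
Outlet (n = n₀ + ν ξ):
  C₃H₆: 441 − 1(386.3) = 54.68
  O₂: 4271 − 4.5(386.3) = 2532
  CO₂: 0 + 3(386.3) = 1159
  H₂O: 0 + 3(386.3) = 1159
Total out = 4905 kmol/h; y_CO₂ = 1159 / 4905 = 0.2363.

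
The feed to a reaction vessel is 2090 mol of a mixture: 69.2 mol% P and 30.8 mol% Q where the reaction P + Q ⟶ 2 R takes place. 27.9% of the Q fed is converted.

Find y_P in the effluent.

Q reacted = 0.279 × 643.7 = 179.6 mol; ν_Q = −1, so ξ = 179.6/1 = 179.6 mol.
Outlet amounts (n = n₀ + ν ξ):
  P: 1446 − 1(179.6) = 1267
  Q: 643.7 − 1(179.6) = 464.1
  R: 0 + 2(179.6) = 359.2
Total out = 2090 mol; y_P = 1267 / 2090 = 0.6061.

0.606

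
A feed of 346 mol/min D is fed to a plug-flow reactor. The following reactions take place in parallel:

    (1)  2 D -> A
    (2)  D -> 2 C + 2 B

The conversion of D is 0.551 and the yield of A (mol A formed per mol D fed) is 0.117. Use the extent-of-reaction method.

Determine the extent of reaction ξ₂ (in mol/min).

Yield of A: 1ξ₁ / 346 = 0.117 → ξ₁ = 40.48 mol/min.
Conversion of D: 2ξ₁ + 1ξ₂ = 0.551 × 346 = 190.6 → ξ₂ = 109.7 mol/min.
Outlet amounts (n = n₀ + Σ ν·ξ):
  D: 346 − 2(40.48) − 1(109.7) = 155.4
  A: 0 + 1(40.48) = 40.48
  C: 0 + 2(109.7) = 219.4
  B: 0 + 2(109.7) = 219.4

ξ₂ = 110 mol/min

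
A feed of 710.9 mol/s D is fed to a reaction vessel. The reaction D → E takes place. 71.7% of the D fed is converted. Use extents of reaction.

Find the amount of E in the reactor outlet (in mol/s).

510 mol/s

D reacted = 0.717 × 710.9 = 509.7 mol/s; ν_D = −1, so ξ = 509.7/1 = 509.7 mol/s.
Outlet amounts (n = n₀ + ν ξ):
  D: 710.9 − 1(509.7) = 201.2
  E: 0 + 1(509.7) = 509.7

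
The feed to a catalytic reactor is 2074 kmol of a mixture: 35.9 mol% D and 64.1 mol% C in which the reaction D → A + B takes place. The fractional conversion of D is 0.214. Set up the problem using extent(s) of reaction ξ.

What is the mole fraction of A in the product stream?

D reacted = 0.214 × 744.6 = 159.3 kmol; ν_D = −1, so ξ = 159.3/1 = 159.3 kmol.
Outlet amounts (n = n₀ + ν ξ):
  D: 744.6 − 1(159.3) = 585.2
  A: 0 + 1(159.3) = 159.3
  B: 0 + 1(159.3) = 159.3
  C: 1329 (inert)
Total out = 2233 kmol; y_A = 159.3 / 2233 = 0.07134.

0.0713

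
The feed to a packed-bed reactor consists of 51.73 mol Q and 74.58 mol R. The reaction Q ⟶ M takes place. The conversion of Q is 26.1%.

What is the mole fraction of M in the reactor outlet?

Q reacted = 0.261 × 51.73 = 13.5 mol; ν_Q = −1, so ξ = 13.5/1 = 13.5 mol.
Outlet amounts (n = n₀ + ν ξ):
  Q: 51.73 − 1(13.5) = 38.23
  M: 0 + 1(13.5) = 13.5
  R: 74.58 (inert)
Total out = 126.3 mol; y_M = 13.5 / 126.3 = 0.1069.

0.107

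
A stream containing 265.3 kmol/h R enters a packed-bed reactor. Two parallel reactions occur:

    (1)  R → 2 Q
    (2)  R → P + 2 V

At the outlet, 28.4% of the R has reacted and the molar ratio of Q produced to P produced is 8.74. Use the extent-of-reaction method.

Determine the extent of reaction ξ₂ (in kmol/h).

Conversion of R: R consumed = 0.284 × 265.3 = 75.35 kmol/h = 1ξ₁ + 1ξ₂.
Selectivity: 2ξ₁ / (1ξ₂) = 8.74 → ξ₁ = 4.37 ξ₂.
Substitute: (1·4.37 + 1) ξ₂ = 75.35 → ξ₂ = 14.03 kmol/h, ξ₁ = 61.31 kmol/h.
Outlet amounts (n = n₀ + Σ ν·ξ):
  R: 265.3 − 1(61.31) − 1(14.03) = 190
  Q: 0 + 2(61.31) = 122.6
  P: 0 + 1(14.03) = 14.03
  V: 0 + 2(14.03) = 28.06

ξ₂ = 14 kmol/h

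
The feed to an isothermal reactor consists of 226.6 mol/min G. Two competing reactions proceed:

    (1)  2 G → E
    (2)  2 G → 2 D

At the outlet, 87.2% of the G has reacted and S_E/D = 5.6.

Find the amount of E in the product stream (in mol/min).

Conversion of G: G consumed = 0.872 × 226.6 = 197.6 mol/min = 2ξ₁ + 2ξ₂.
Selectivity: 1ξ₁ / (2ξ₂) = 5.6 → ξ₁ = 11.2 ξ₂.
Substitute: (2·11.2 + 2) ξ₂ = 197.6 → ξ₂ = 8.098 mol/min, ξ₁ = 90.7 mol/min.
Outlet amounts (n = n₀ + Σ ν·ξ):
  G: 226.6 − 2(90.7) − 2(8.098) = 29
  E: 0 + 1(90.7) = 90.7
  D: 0 + 2(8.098) = 16.2

90.7 mol/min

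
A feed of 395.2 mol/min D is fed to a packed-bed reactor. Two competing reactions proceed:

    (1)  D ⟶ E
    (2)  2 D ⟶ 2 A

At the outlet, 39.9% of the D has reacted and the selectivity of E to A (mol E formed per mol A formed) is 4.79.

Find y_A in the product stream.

Conversion of D: D consumed = 0.399 × 395.2 = 157.7 mol/min = 1ξ₁ + 2ξ₂.
Selectivity: 1ξ₁ / (2ξ₂) = 4.79 → ξ₁ = 9.58 ξ₂.
Substitute: (1·9.58 + 2) ξ₂ = 157.7 → ξ₂ = 13.62 mol/min, ξ₁ = 130.5 mol/min.
Outlet amounts (n = n₀ + Σ ν·ξ):
  D: 395.2 − 1(130.5) − 2(13.62) = 237.5
  E: 0 + 1(130.5) = 130.5
  A: 0 + 2(13.62) = 27.23
Total out = 395.2 mol/min; y_A = 27.23 / 395.2 = 0.06891.

0.0689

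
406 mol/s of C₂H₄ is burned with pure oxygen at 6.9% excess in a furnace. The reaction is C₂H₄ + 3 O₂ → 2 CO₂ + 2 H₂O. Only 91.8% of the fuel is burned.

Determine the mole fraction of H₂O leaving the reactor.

Stoichiometric O₂ = 3 × 406 = 1218 mol/s; O₂ fed = 1218 × 1.069 = 1302 mol/s.
Fuel reacted = 0.918 × 406 → ξ = 372.7 mol/s.
Outlet (n = n₀ + ν ξ):
  C₂H₄: 406 − 1(372.7) = 33.29
  O₂: 1302 − 3(372.7) = 183.9
  CO₂: 0 + 2(372.7) = 745.4
  H₂O: 0 + 2(372.7) = 745.4
Total out = 1708 mol/s; y_H₂O = 745.4 / 1708 = 0.4364.

0.436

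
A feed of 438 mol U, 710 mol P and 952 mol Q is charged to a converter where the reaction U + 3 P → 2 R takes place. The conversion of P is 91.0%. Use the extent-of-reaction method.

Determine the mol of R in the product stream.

P reacted = 0.91 × 710 = 646.1 mol; ν_P = −3, so ξ = 646.1/3 = 215.4 mol.
Outlet amounts (n = n₀ + ν ξ):
  U: 438 − 1(215.4) = 222.6
  P: 710 − 3(215.4) = 63.9
  R: 0 + 2(215.4) = 430.7
  Q: 952 (inert)

431 mol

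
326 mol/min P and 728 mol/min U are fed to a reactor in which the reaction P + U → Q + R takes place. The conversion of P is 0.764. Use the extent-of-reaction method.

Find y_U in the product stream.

P reacted = 0.764 × 326 = 249.1 mol/min; ν_P = −1, so ξ = 249.1/1 = 249.1 mol/min.
Outlet amounts (n = n₀ + ν ξ):
  P: 326 − 1(249.1) = 76.94
  U: 728 − 1(249.1) = 478.9
  Q: 0 + 1(249.1) = 249.1
  R: 0 + 1(249.1) = 249.1
Total out = 1054 mol/min; y_U = 478.9 / 1054 = 0.4544.

0.454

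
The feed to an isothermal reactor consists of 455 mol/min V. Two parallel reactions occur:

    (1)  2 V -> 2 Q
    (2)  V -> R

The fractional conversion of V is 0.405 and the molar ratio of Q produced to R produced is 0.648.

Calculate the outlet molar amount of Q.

72.5 mol/min

Conversion of V: V consumed = 0.405 × 455 = 184.3 mol/min = 2ξ₁ + 1ξ₂.
Selectivity: 2ξ₁ / (1ξ₂) = 0.648 → ξ₁ = 0.324 ξ₂.
Substitute: (2·0.324 + 1) ξ₂ = 184.3 → ξ₂ = 111.8 mol/min, ξ₁ = 36.23 mol/min.
Outlet amounts (n = n₀ + Σ ν·ξ):
  V: 455 − 2(36.23) − 1(111.8) = 270.7
  Q: 0 + 2(36.23) = 72.46
  R: 0 + 1(111.8) = 111.8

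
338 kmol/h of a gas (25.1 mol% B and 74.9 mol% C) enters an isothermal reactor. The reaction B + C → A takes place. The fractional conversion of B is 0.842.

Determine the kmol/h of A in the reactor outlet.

B reacted = 0.842 × 84.84 = 71.43 kmol/h; ν_B = −1, so ξ = 71.43/1 = 71.43 kmol/h.
Outlet amounts (n = n₀ + ν ξ):
  B: 84.84 − 1(71.43) = 13.4
  C: 253.2 − 1(71.43) = 181.7
  A: 0 + 1(71.43) = 71.43

71.4 kmol/h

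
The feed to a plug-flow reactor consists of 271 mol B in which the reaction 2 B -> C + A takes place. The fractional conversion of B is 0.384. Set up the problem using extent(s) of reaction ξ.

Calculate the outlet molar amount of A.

52 mol

B reacted = 0.384 × 271 = 104.1 mol; ν_B = −2, so ξ = 104.1/2 = 52.03 mol.
Outlet amounts (n = n₀ + ν ξ):
  B: 271 − 2(52.03) = 166.9
  C: 0 + 1(52.03) = 52.03
  A: 0 + 1(52.03) = 52.03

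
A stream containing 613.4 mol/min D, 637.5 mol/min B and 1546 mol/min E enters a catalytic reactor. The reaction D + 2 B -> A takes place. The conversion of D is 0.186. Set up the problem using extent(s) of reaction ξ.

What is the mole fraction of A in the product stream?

D reacted = 0.186 × 613.4 = 114.1 mol/min; ν_D = −1, so ξ = 114.1/1 = 114.1 mol/min.
Outlet amounts (n = n₀ + ν ξ):
  D: 613.4 − 1(114.1) = 499.3
  B: 637.5 − 2(114.1) = 409.3
  A: 0 + 1(114.1) = 114.1
  E: 1546 (inert)
Total out = 2569 mol/min; y_A = 114.1 / 2569 = 0.04442.

0.0444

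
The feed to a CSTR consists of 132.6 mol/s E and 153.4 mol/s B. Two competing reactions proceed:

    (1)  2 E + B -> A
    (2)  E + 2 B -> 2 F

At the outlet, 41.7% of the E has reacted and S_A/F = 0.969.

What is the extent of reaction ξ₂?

ξ₂ = 11.3 mol/s

Conversion of E: E consumed = 0.417 × 132.6 = 55.29 mol/s = 2ξ₁ + 1ξ₂.
Selectivity: 1ξ₁ / (2ξ₂) = 0.969 → ξ₁ = 1.938 ξ₂.
Substitute: (2·1.938 + 1) ξ₂ = 55.29 → ξ₂ = 11.34 mol/s, ξ₁ = 21.98 mol/s.
Outlet amounts (n = n₀ + Σ ν·ξ):
  E: 132.6 − 2(21.98) − 1(11.34) = 77.31
  B: 153.4 − 1(21.98) − 2(11.34) = 108.7
  A: 0 + 1(21.98) = 21.98
  F: 0 + 2(11.34) = 22.68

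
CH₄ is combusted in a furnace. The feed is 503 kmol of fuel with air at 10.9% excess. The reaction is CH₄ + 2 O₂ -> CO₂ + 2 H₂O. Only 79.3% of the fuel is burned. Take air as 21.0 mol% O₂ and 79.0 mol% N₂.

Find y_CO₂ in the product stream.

0.0686

Stoichiometric O₂ = 2 × 503 = 1006 kmol; O₂ fed = 1006 × 1.109 = 1116 kmol.
N₂ fed = 1116 × 79/21 = 4197 kmol.
Fuel reacted = 0.793 × 503 → ξ = 398.9 kmol.
Outlet (n = n₀ + ν ξ):
  CH₄: 503 − 1(398.9) = 104.1
  O₂: 1116 − 2(398.9) = 317.9
  N₂: 4197 (inert)
  CO₂: 0 + 1(398.9) = 398.9
  H₂O: 0 + 2(398.9) = 797.8
Total out = 5816 kmol; y_CO₂ = 398.9 / 5816 = 0.06859.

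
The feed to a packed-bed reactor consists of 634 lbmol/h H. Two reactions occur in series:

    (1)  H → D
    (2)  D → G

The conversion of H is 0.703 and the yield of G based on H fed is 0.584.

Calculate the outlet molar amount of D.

75.4 lbmol/h

Conversion of H: H consumed = 1ξ₁ = 0.703 × 634 → ξ₁ = 445.7 lbmol/h.
Yield of G: 1ξ₂ / 634 = 0.584 → ξ₂ = 370.3 lbmol/h.
Outlet amounts (n = n₀ + Σ ν·ξ):
  H: 634 − 1(445.7) = 188.3
  D: 0 + 1(445.7) − 1(370.3) = 75.45
  G: 0 + 1(370.3) = 370.3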